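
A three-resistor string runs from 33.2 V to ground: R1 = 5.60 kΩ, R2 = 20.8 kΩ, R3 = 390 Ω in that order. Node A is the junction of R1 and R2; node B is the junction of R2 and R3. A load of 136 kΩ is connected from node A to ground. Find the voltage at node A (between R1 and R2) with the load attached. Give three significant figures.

V ≈ 25.4 V

Below node A the series string R2+R3 = 21190 Ω sits in parallel with the 136000 Ω load: 18330 Ω.
V_A = 33.2 × 18330/(5600 + 18330) = 25.4 V.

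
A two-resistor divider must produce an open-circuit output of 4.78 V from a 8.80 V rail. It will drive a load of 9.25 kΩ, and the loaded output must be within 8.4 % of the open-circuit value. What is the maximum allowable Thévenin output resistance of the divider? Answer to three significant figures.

R_th ≤ 848 Ω

Loading drop = R_th/(R_th + R_L) ≤ 0.0840, so R_th ≤ R_L · ε/(1−ε) = 9.25 kΩ × 0.0840/0.9160 = 848 Ω.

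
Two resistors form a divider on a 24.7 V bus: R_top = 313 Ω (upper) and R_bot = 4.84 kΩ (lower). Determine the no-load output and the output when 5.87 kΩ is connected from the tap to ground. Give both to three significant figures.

Open-circuit: V = 24.7 × 4840/(313 + 4840) = 23.2 V.
With the load, R_bot becomes R_bot‖R_L = 2653 Ω, so V = 24.7 × 2653/2966 = 22.1 V.

Unloaded: 23.2 V; loaded: 22.1 V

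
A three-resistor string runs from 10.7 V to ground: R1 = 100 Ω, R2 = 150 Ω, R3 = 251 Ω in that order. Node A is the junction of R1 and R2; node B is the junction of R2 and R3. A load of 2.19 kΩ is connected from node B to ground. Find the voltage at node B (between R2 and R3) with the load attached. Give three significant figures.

V ≈ 5.07 V

At node B, R3 is in parallel with the load: R3‖R_L = 225.2 Ω.
Below node A the resistance is R2 + (R3‖R_L) = 375.2 Ω, so V_A = 10.7 × 375.2/475.2 = 8.448 V.
Then V_B = V_A × (R3‖R_L)/(R2 + R3‖R_L) = 8.448 × 225.2/375.2 = 5.07 V.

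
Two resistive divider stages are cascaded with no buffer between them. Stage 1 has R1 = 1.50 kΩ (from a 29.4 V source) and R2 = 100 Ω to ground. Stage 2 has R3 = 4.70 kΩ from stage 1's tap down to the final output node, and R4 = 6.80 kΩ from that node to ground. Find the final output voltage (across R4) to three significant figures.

Stage 2 presents R3+R4 = 11500 Ω as a load on stage 1's tap.
Stage 1's lower leg becomes R2‖(R3+R4) = 99.14 Ω, so V_mid = 29.4 × 99.14/1599 = 1.823 V.
Stage 2 is itself unloaded: V_out = V_mid × R4/(R3+R4) = 1.823 × 6800/11500 = 1.08 V.

V_out ≈ 1.08 V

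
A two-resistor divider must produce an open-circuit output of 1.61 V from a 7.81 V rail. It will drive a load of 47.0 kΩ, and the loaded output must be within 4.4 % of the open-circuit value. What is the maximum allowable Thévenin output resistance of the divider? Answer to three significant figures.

R_th ≤ 2.16 kΩ

Loading drop = R_th/(R_th + R_L) ≤ 0.0440, so R_th ≤ R_L · ε/(1−ε) = 47.0 kΩ × 0.0440/0.9560 = 2.16 kΩ.
(Any R1, R2 with R2/(R1+R2) = 0.206 and R1‖R2 ≤ 2.16 kΩ will meet the spec.)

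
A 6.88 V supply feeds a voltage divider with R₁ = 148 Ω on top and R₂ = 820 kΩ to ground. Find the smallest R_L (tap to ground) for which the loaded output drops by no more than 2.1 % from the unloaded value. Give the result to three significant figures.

R_L(min) ≈ 6.90 kΩ

Output resistance R_th = R₁‖R₂ = (148 × 820000)/820100 = 148.0 Ω.
The fractional drop is R_th/(R_th + R_L); requiring this ≤ 0.0210 gives R_L ≥ R_th(1/0.0210 − 1) = 148.0 × 46.62 = 6.90 kΩ.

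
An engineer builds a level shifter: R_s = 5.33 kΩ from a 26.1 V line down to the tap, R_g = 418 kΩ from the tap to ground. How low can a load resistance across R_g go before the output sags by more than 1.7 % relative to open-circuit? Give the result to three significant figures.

R_L(min) ≈ 304 kΩ

Output resistance R_th = R_s‖R_g = (5.33 × 418)/423.3 = 5.263 kΩ.
The fractional drop is R_th/(R_th + R_L); requiring this ≤ 0.0170 gives R_L ≥ R_th(1/0.0170 − 1) = 5.263 × 57.82 = 304 kΩ.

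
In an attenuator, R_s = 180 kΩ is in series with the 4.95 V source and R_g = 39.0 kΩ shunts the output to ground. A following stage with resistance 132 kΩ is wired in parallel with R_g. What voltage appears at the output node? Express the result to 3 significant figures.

The load sits in parallel with R_g: R_g‖R_L = (39.0 × 132) / (39.0 + 132) = 30.11 kΩ.
V_out = 4.95 × 30.11 / (180 + 30.11) = 4.95 × 30.11/210.1 = 0.709 V.

V_out ≈ 0.709 V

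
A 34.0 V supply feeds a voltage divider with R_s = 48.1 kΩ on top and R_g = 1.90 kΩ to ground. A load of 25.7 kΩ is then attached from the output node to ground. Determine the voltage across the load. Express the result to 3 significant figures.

The load sits in parallel with R_g: R_g‖R_L = (1.90 × 25.7) / (1.90 + 25.7) = 1.769 kΩ.
V_out = 34.0 × 1.769 / (48.1 + 1.769) = 34.0 × 1.769/49.87 = 1.21 V.
(Unloaded it would have been 1.29 V.)

V_out ≈ 1.21 V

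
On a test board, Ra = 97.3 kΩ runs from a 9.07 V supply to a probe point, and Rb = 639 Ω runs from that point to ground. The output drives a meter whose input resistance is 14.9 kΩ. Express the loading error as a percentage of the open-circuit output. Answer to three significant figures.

4.09 %

The divider's output (Thévenin) resistance is Ra‖Rb = 634.8 Ω.
Fractional drop under load = R_th/(R_th + R_L) = 634.8 / (634.8 + 14900) = 0.04087.
So the output falls by 4.09 %.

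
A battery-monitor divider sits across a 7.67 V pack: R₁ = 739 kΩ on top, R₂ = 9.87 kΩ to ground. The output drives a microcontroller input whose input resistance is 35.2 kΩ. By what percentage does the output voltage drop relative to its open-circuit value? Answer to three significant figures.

Unloaded V = 7.67 × 9.87/748.9 = 0.1011 V.
Loaded: R₂‖R_L = 7.709 kΩ, giving V = 7.67 × 7.709/746.7 = 0.07918 V.
Drop = (0.1011 − 0.07918) / 0.1011 = 21.7 %.

21.7 %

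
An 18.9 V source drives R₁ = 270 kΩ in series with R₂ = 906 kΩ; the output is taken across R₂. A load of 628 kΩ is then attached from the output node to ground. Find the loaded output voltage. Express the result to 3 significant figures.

The load sits in parallel with R₂: R₂‖R_L = (906 × 628) / (906 + 628) = 370.9 kΩ.
V_out = 18.9 × 370.9 / (270 + 370.9) = 18.9 × 370.9/640.9 = 10.9 V.

V_out ≈ 10.9 V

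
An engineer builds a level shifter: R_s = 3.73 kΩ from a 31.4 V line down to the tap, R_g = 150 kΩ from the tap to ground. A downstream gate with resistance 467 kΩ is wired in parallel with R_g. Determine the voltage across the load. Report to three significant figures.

V_out ≈ 30.4 V

The load sits in parallel with R_g: R_g‖R_L = (150 × 467) / (150 + 467) = 113.5 kΩ.
V_out = 31.4 × 113.5 / (3.73 + 113.5) = 31.4 × 113.5/117.3 = 30.4 V.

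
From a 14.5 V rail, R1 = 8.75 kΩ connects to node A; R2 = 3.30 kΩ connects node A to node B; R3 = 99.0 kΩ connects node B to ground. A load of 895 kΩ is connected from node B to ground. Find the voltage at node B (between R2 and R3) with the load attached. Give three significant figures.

V ≈ 12.8 V

At node B, R3 is in parallel with the load: R3‖R_L = 89.14 kΩ.
Below node A the resistance is R2 + (R3‖R_L) = 92.44 kΩ, so V_A = 14.5 × 92.44/101.2 = 13.25 V.
Then V_B = V_A × (R3‖R_L)/(R2 + R3‖R_L) = 13.25 × 89.14/92.44 = 12.8 V.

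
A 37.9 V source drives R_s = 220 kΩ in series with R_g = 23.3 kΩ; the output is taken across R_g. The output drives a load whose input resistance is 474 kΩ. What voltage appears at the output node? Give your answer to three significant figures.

The load sits in parallel with R_g: R_g‖R_L = (23.3 × 474) / (23.3 + 474) = 22.21 kΩ.
V_out = 37.9 × 22.21 / (220 + 22.21) = 37.9 × 22.21/242.2 = 3.48 V.

V_out ≈ 3.48 V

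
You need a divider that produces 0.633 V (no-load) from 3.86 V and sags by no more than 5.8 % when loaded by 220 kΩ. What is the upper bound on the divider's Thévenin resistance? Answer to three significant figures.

Loading drop = R_th/(R_th + R_L) ≤ 0.0580, so R_th ≤ R_L · ε/(1−ε) = 220 kΩ × 0.0580/0.9420 = 13.5 kΩ.

R_th ≤ 13.5 kΩ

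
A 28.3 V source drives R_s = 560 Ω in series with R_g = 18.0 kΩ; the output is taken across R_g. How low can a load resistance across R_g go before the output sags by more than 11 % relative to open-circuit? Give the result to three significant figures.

Output resistance R_th = R_s‖R_g = (560 × 18000)/18560 = 543.1 Ω.
The fractional drop is R_th/(R_th + R_L); requiring this ≤ 0.110 gives R_L ≥ R_th(1/0.110 − 1) = 543.1 × 8.091 = 4.39 kΩ.

R_L(min) ≈ 4.39 kΩ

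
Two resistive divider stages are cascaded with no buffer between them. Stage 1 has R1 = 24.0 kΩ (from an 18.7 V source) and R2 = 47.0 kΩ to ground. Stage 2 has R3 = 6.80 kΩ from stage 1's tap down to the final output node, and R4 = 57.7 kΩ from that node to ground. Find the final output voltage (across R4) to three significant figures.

Stage 2 presents R3+R4 = 64.50 kΩ as a load on stage 1's tap.
Stage 1's lower leg becomes R2‖(R3+R4) = 27.19 kΩ, so V_mid = 18.7 × 27.19/51.19 = 9.932 V.
Stage 2 is itself unloaded: V_out = V_mid × R4/(R3+R4) = 9.932 × 57.7/64.50 = 8.89 V.

V_out ≈ 8.89 V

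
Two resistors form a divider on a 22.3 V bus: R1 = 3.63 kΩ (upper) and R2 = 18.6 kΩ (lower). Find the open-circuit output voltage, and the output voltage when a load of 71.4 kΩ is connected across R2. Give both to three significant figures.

Open-circuit: V = 22.3 × 18.6/(3.63 + 18.6) = 18.7 V.
With the load, R2 becomes R2‖R_L = 14.76 kΩ, so V = 22.3 × 14.76/18.39 = 17.9 V.

Unloaded: 18.7 V; loaded: 17.9 V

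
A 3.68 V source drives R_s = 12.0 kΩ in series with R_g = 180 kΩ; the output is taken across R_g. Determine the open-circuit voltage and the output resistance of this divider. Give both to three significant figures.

V_th is the open-circuit tap voltage: 3.68 × 180/(12.0 + 180) = 3.45 V.
With the supply zeroed, R_s and R_g appear in parallel from the tap: R_th = R_s‖R_g = (12.0 × 180)/192.0 = 11.2 kΩ.

V_th = 3.45 V, R_th = 11.2 kΩ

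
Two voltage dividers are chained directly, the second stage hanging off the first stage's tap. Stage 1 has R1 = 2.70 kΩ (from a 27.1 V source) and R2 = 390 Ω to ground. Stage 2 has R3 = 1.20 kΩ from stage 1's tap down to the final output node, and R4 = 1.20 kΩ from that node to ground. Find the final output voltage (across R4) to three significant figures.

Stage 2 presents R3+R4 = 2400 Ω as a load on stage 1's tap.
Stage 1's lower leg becomes R2‖(R3+R4) = 335.5 Ω, so V_mid = 27.1 × 335.5/3035 = 2.995 V.
Stage 2 is itself unloaded: V_out = V_mid × R4/(R3+R4) = 2.995 × 1200/2400 = 1.50 V.

V_out ≈ 1.50 V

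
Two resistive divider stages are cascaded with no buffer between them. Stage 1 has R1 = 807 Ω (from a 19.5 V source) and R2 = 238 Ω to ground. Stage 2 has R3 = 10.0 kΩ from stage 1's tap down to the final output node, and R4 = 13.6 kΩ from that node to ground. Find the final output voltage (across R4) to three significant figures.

V_out ≈ 2.54 V

Stage 2 presents R3+R4 = 23600 Ω as a load on stage 1's tap.
Stage 1's lower leg becomes R2‖(R3+R4) = 235.6 Ω, so V_mid = 19.5 × 235.6/1043 = 4.407 V.
Stage 2 is itself unloaded: V_out = V_mid × R4/(R3+R4) = 4.407 × 13600/23600 = 2.54 V.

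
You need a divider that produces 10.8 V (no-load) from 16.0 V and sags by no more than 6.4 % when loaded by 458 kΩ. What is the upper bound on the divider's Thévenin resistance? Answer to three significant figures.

Loading drop = R_th/(R_th + R_L) ≤ 0.0640, so R_th ≤ R_L · ε/(1−ε) = 458 kΩ × 0.0640/0.9360 = 31.3 kΩ.
(Any R1, R2 with R2/(R1+R2) = 0.675 and R1‖R2 ≤ 31.3 kΩ will meet the spec.)

R_th ≤ 31.3 kΩ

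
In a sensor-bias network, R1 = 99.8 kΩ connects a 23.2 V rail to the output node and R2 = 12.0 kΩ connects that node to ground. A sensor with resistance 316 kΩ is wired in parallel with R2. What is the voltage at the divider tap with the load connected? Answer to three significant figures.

V_out ≈ 2.41 V

The load sits in parallel with R2: R2‖R_L = (12.0 × 316) / (12.0 + 316) = 11.56 kΩ.
V_out = 23.2 × 11.56 / (99.8 + 11.56) = 23.2 × 11.56/111.4 = 2.41 V.
(Unloaded it would have been 2.49 V.)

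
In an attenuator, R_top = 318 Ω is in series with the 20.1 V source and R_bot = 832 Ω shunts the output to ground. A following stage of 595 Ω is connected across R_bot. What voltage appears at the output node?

The load sits in parallel with R_bot: R_bot‖R_L = (832 × 595) / (832 + 595) = 346.9 Ω.
V_out = 20.1 × 346.9 / (318 + 346.9) = 20.1 × 346.9/664.9 = 10.5 V.

V_out ≈ 10.5 V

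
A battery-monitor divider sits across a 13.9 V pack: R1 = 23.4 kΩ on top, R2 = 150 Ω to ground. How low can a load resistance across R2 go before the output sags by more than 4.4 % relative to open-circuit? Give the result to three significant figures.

Output resistance R_th = R1‖R2 = (23400 × 150)/23550 = 149.0 Ω.
The fractional drop is R_th/(R_th + R_L); requiring this ≤ 0.0440 gives R_L ≥ R_th(1/0.0440 − 1) = 149.0 × 21.73 = 3.24 kΩ.

R_L(min) ≈ 3.24 kΩ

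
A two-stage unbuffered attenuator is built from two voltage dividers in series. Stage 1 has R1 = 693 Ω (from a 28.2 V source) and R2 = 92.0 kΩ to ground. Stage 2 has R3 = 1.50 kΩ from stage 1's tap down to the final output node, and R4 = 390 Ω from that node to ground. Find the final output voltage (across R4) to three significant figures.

V_out ≈ 4.23 V

Stage 2 presents R3+R4 = 1890 Ω as a load on stage 1's tap.
Stage 1's lower leg becomes R2‖(R3+R4) = 1852 Ω, so V_mid = 28.2 × 1852/2545 = 20.52 V.
Stage 2 is itself unloaded: V_out = V_mid × R4/(R3+R4) = 20.52 × 390/1890 = 4.23 V.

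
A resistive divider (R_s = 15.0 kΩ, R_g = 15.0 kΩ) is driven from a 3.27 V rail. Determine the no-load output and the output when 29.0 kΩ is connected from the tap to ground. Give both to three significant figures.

Unloaded: 1.64 V; loaded: 1.30 V

Open-circuit: V = 3.27 × 15.0/(15.0 + 15.0) = 1.64 V.
With the load, R_g becomes R_g‖R_L = 9.886 kΩ, so V = 3.27 × 9.886/24.89 = 1.30 V.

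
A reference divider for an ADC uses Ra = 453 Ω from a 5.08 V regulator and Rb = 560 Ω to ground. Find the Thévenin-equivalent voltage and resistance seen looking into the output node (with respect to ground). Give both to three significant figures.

V_th = 2.81 V, R_th = 250 Ω

V_th is the open-circuit tap voltage: 5.08 × 560/(453 + 560) = 2.81 V.
With the supply zeroed, Ra and Rb appear in parallel from the tap: R_th = Ra‖Rb = (453 × 560)/1013 = 250 Ω.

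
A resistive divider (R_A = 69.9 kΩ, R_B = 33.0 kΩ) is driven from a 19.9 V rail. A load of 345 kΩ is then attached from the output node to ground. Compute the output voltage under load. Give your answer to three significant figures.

V_out ≈ 5.99 V

The load sits in parallel with R_B: R_B‖R_L = (33.0 × 345) / (33.0 + 345) = 30.12 kΩ.
V_out = 19.9 × 30.12 / (69.9 + 30.12) = 19.9 × 30.12/100.0 = 5.99 V.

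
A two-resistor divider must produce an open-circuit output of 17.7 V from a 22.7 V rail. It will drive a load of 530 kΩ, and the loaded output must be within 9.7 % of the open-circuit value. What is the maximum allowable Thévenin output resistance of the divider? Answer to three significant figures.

Loading drop = R_th/(R_th + R_L) ≤ 0.0970, so R_th ≤ R_L · ε/(1−ε) = 530 kΩ × 0.0970/0.9030 = 56.9 kΩ.

R_th ≤ 56.9 kΩ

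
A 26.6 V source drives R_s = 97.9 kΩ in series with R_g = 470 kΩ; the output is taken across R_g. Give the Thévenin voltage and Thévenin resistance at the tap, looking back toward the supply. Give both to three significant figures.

V_th is the open-circuit tap voltage: 26.6 × 470/(97.9 + 470) = 22.0 V.
With the supply zeroed, R_s and R_g appear in parallel from the tap: R_th = R_s‖R_g = (97.9 × 470)/567.9 = 81.0 kΩ.

V_th = 22.0 V, R_th = 81.0 kΩ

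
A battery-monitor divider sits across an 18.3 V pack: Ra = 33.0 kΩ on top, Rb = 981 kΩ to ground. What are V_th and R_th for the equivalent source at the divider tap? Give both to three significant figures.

V_th is the open-circuit tap voltage: 18.3 × 981/(33.0 + 981) = 17.7 V.
With the supply zeroed, Ra and Rb appear in parallel from the tap: R_th = Ra‖Rb = (33.0 × 981)/1014 = 31.9 kΩ.

V_th = 17.7 V, R_th = 31.9 kΩ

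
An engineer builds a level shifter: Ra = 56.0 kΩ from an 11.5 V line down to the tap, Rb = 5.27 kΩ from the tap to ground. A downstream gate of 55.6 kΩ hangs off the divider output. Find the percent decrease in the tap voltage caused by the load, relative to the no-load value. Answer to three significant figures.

7.97 %

The divider's output (Thévenin) resistance is Ra‖Rb = 4.817 kΩ.
Fractional drop under load = R_th/(R_th + R_L) = 4.817 / (4.817 + 55.6) = 0.07972.
So the output falls by 7.97 %.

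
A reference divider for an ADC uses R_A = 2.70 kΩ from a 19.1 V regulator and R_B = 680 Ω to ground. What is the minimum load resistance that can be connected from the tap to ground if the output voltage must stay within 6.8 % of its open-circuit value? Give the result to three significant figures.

R_L(min) ≈ 7.44 kΩ

Output resistance R_th = R_A‖R_B = (2700 × 680)/3380 = 543.2 Ω.
The fractional drop is R_th/(R_th + R_L); requiring this ≤ 0.0680 gives R_L ≥ R_th(1/0.0680 − 1) = 543.2 × 13.71 = 7.44 kΩ.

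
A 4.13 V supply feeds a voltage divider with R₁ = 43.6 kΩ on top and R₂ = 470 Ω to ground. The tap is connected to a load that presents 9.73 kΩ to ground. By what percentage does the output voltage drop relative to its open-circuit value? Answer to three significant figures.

4.56 %

The divider's output (Thévenin) resistance is R₁‖R₂ = 465.0 Ω.
Fractional drop under load = R_th/(R_th + R_L) = 465.0 / (465.0 + 9730) = 0.04561.
So the output falls by 4.56 %.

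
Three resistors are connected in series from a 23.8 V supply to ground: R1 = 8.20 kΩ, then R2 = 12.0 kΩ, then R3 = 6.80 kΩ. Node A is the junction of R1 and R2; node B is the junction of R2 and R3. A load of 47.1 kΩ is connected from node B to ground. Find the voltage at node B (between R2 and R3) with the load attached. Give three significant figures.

At node B, R3 is in parallel with the load: R3‖R_L = 5.942 kΩ.
Below node A the resistance is R2 + (R3‖R_L) = 17.94 kΩ, so V_A = 23.8 × 17.94/26.14 = 16.33 V.
Then V_B = V_A × (R3‖R_L)/(R2 + R3‖R_L) = 16.33 × 5.942/17.94 = 5.41 V.

V ≈ 5.41 V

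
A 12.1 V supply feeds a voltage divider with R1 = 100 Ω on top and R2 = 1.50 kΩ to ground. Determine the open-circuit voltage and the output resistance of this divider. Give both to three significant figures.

V_th = 11.3 V, R_th = 93.8 Ω

V_th is the open-circuit tap voltage: 12.1 × 1500/(100 + 1500) = 11.3 V.
With the supply zeroed, R1 and R2 appear in parallel from the tap: R_th = R1‖R2 = (100 × 1500)/1600 = 93.8 Ω.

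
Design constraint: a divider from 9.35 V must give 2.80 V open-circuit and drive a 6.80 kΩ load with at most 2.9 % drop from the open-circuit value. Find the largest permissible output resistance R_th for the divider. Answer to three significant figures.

Loading drop = R_th/(R_th + R_L) ≤ 0.0290, so R_th ≤ R_L · ε/(1−ε) = 6.80 kΩ × 0.0290/0.9710 = 203 Ω.
(Any R1, R2 with R2/(R1+R2) = 0.299 and R1‖R2 ≤ 203 Ω will meet the spec.)

R_th ≤ 203 Ω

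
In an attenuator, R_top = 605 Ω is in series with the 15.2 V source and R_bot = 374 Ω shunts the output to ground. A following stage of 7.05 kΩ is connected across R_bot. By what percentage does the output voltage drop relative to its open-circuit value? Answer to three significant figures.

3.17 %

The divider's output (Thévenin) resistance is R_top‖R_bot = 231.1 Ω.
Fractional drop under load = R_th/(R_th + R_L) = 231.1 / (231.1 + 7050) = 0.03174.
So the output falls by 3.17 %.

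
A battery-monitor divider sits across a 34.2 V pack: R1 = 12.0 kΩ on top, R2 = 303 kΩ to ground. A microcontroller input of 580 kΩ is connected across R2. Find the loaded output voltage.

V_out ≈ 32.3 V

The load sits in parallel with R2: R2‖R_L = (303 × 580) / (303 + 580) = 199.0 kΩ.
V_out = 34.2 × 199.0 / (12.0 + 199.0) = 34.2 × 199.0/211.0 = 32.3 V.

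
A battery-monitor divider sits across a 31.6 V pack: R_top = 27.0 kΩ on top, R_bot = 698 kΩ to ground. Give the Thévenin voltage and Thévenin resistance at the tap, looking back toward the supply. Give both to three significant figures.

V_th = 30.4 V, R_th = 26.0 kΩ

V_th is the open-circuit tap voltage: 31.6 × 698/(27.0 + 698) = 30.4 V.
With the supply zeroed, R_top and R_bot appear in parallel from the tap: R_th = R_top‖R_bot = (27.0 × 698)/725.0 = 26.0 kΩ.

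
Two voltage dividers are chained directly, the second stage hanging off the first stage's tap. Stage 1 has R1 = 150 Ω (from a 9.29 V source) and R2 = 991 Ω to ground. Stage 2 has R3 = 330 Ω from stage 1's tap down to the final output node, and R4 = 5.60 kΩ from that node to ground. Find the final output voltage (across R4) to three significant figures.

Stage 2 presents R3+R4 = 5930 Ω as a load on stage 1's tap.
Stage 1's lower leg becomes R2‖(R3+R4) = 849.1 Ω, so V_mid = 9.29 × 849.1/999.1 = 7.895 V.
Stage 2 is itself unloaded: V_out = V_mid × R4/(R3+R4) = 7.895 × 5600/5930 = 7.46 V.

V_out ≈ 7.46 V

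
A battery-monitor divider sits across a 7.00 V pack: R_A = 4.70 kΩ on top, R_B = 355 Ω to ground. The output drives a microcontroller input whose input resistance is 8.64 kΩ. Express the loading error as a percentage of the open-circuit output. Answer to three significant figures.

The divider's output (Thévenin) resistance is R_A‖R_B = 330.1 Ω.
Fractional drop under load = R_th/(R_th + R_L) = 330.1 / (330.1 + 8640) = 0.03680.
So the output falls by 3.68 %.

3.68 %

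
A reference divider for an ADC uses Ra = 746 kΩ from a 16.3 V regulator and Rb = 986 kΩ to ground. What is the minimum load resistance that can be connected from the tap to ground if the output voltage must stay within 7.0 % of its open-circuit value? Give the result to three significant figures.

Output resistance R_th = Ra‖Rb = (746 × 986)/1732 = 424.7 kΩ.
The fractional drop is R_th/(R_th + R_L); requiring this ≤ 0.0700 gives R_L ≥ R_th(1/0.0700 − 1) = 424.7 × 13.29 = 5.64 MΩ.

R_L(min) ≈ 5.64 MΩ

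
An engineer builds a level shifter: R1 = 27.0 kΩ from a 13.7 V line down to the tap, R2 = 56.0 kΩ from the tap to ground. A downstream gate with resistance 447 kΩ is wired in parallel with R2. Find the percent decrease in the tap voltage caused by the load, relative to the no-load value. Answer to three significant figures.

The divider's output (Thévenin) resistance is R1‖R2 = 18.22 kΩ.
Fractional drop under load = R_th/(R_th + R_L) = 18.22 / (18.22 + 447) = 0.03916.
So the output falls by 3.92 %.

3.92 %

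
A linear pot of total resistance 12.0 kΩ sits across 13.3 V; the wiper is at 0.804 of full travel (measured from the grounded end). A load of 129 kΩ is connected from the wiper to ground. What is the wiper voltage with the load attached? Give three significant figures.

The wiper splits the pot into (1−α)R = 2.352 kΩ above and αR = 9.648 kΩ below.
Lower section ‖ load = 8.977 kΩ.
V_wiper = 13.3 × 8.977/(2.352 + 8.977) = 10.5 V.

V ≈ 10.5 V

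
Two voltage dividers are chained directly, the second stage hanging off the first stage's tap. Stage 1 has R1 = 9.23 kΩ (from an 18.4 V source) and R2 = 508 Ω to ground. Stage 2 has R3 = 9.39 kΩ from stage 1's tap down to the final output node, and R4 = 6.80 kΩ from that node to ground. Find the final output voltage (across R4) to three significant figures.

V_out ≈ 0.392 V

Stage 2 presents R3+R4 = 16190 Ω as a load on stage 1's tap.
Stage 1's lower leg becomes R2‖(R3+R4) = 492.5 Ω, so V_mid = 18.4 × 492.5/9723 = 0.9321 V.
Stage 2 is itself unloaded: V_out = V_mid × R4/(R3+R4) = 0.9321 × 6800/16190 = 0.392 V.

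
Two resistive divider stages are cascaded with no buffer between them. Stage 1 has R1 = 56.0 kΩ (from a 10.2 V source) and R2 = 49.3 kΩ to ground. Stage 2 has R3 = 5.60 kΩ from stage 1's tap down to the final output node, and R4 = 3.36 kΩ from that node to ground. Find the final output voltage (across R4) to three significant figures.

V_out ≈ 0.456 V

Stage 2 presents R3+R4 = 8.960 kΩ as a load on stage 1's tap.
Stage 1's lower leg becomes R2‖(R3+R4) = 7.582 kΩ, so V_mid = 10.2 × 7.582/63.58 = 1.216 V.
Stage 2 is itself unloaded: V_out = V_mid × R4/(R3+R4) = 1.216 × 3.36/8.960 = 0.456 V.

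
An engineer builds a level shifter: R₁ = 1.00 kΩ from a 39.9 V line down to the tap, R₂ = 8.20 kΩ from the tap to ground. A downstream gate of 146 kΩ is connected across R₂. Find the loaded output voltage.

V_out ≈ 35.3 V

The load sits in parallel with R₂: R₂‖R_L = (8.20 × 146) / (8.20 + 146) = 7.764 kΩ.
V_out = 39.9 × 7.764 / (1.00 + 7.764) = 39.9 × 7.764/8.764 = 35.3 V.
(Unloaded it would have been 35.6 V.)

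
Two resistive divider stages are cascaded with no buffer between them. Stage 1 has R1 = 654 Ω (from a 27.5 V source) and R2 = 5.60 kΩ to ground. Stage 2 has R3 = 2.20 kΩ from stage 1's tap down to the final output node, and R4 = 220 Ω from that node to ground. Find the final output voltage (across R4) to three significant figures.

Stage 2 presents R3+R4 = 2420 Ω as a load on stage 1's tap.
Stage 1's lower leg becomes R2‖(R3+R4) = 1690 Ω, so V_mid = 27.5 × 1690/2344 = 19.83 V.
Stage 2 is itself unloaded: V_out = V_mid × R4/(R3+R4) = 19.83 × 220/2420 = 1.80 V.

V_out ≈ 1.80 V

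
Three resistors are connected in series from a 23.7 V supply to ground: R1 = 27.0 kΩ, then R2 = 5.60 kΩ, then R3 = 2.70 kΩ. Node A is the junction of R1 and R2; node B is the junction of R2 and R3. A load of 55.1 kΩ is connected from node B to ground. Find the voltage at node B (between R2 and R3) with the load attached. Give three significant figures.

V ≈ 1.73 V

At node B, R3 is in parallel with the load: R3‖R_L = 2.574 kΩ.
Below node A the resistance is R2 + (R3‖R_L) = 8.174 kΩ, so V_A = 23.7 × 8.174/35.17 = 5.508 V.
Then V_B = V_A × (R3‖R_L)/(R2 + R3‖R_L) = 5.508 × 2.574/8.174 = 1.73 V.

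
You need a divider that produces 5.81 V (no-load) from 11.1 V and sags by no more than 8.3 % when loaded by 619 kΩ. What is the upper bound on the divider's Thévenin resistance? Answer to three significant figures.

Loading drop = R_th/(R_th + R_L) ≤ 0.0830, so R_th ≤ R_L · ε/(1−ε) = 619 kΩ × 0.0830/0.9170 = 56.0 kΩ.

R_th ≤ 56.0 kΩ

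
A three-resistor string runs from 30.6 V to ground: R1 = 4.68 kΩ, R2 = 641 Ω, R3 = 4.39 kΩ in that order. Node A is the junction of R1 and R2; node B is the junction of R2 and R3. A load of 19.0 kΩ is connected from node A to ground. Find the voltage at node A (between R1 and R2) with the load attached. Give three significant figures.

Below node A the series string R2+R3 = 5031 Ω sits in parallel with the 19000 Ω load: 3978 Ω.
V_A = 30.6 × 3978/(4680 + 3978) = 14.1 V.

V ≈ 14.1 V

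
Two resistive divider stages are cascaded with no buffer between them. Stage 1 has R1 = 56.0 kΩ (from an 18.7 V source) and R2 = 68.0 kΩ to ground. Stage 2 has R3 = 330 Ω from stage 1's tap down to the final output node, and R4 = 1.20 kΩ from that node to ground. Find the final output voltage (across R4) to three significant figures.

Stage 2 presents R3+R4 = 1530 Ω as a load on stage 1's tap.
Stage 1's lower leg becomes R2‖(R3+R4) = 1496 Ω, so V_mid = 18.7 × 1496/57500 = 0.4867 V.
Stage 2 is itself unloaded: V_out = V_mid × R4/(R3+R4) = 0.4867 × 1200/1530 = 0.382 V.

V_out ≈ 0.382 V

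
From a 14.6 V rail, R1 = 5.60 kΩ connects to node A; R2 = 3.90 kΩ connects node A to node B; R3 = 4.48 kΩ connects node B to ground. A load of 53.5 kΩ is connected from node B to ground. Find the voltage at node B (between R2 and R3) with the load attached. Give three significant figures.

At node B, R3 is in parallel with the load: R3‖R_L = 4.134 kΩ.
Below node A the resistance is R2 + (R3‖R_L) = 8.034 kΩ, so V_A = 14.6 × 8.034/13.63 = 8.603 V.
Then V_B = V_A × (R3‖R_L)/(R2 + R3‖R_L) = 8.603 × 4.134/8.034 = 4.43 V.

V ≈ 4.43 V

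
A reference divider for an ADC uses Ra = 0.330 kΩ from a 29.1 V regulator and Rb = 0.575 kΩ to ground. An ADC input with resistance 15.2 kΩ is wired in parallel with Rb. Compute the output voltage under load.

The load sits in parallel with Rb: Rb‖R_L = (575 × 15200) / (575 + 15200) = 554.0 Ω.
V_out = 29.1 × 554.0 / (330 + 554.0) = 29.1 × 554.0/884.0 = 18.2 V.
(Unloaded it would have been 18.5 V.)

V_out ≈ 18.2 V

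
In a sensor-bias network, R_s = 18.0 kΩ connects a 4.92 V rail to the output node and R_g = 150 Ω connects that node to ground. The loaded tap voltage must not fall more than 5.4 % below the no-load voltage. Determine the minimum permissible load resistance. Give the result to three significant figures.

Output resistance R_th = R_s‖R_g = (18000 × 150)/18150 = 148.8 Ω.
The fractional drop is R_th/(R_th + R_L); requiring this ≤ 0.0540 gives R_L ≥ R_th(1/0.0540 − 1) = 148.8 × 17.52 = 2.61 kΩ.

R_L(min) ≈ 2.61 kΩ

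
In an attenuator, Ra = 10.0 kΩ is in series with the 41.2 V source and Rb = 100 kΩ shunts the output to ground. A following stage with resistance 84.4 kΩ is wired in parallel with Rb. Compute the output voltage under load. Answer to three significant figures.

V_out ≈ 33.8 V

The load sits in parallel with Rb: Rb‖R_L = (100 × 84.4) / (100 + 84.4) = 45.77 kΩ.
V_out = 41.2 × 45.77 / (10.0 + 45.77) = 41.2 × 45.77/55.77 = 33.8 V.
(Unloaded it would have been 37.5 V.)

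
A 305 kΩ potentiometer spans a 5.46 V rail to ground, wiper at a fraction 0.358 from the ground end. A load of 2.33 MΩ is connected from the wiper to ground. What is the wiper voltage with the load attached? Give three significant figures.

V ≈ 1.90 V

The wiper splits the pot into (1−α)R = 195.8 kΩ above and αR = 109.2 kΩ below.
Lower section ‖ load = 104.3 kΩ.
V_wiper = 5.46 × 104.3/(195.8 + 104.3) = 1.90 V.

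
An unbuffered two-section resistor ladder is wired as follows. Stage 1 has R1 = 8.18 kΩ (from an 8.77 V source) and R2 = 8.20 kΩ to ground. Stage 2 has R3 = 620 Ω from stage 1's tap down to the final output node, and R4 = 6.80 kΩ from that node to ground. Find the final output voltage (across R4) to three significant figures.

V_out ≈ 2.59 V

Stage 2 presents R3+R4 = 7420 Ω as a load on stage 1's tap.
Stage 1's lower leg becomes R2‖(R3+R4) = 3895 Ω, so V_mid = 8.77 × 3895/12080 = 2.829 V.
Stage 2 is itself unloaded: V_out = V_mid × R4/(R3+R4) = 2.829 × 6800/7420 = 2.59 V.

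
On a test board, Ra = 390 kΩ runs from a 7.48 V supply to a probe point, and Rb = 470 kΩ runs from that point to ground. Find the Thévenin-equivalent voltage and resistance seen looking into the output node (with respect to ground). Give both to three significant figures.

V_th = 4.09 V, R_th = 213 kΩ

V_th is the open-circuit tap voltage: 7.48 × 470/(390 + 470) = 4.09 V.
With the supply zeroed, Ra and Rb appear in parallel from the tap: R_th = Ra‖Rb = (390 × 470)/860.0 = 213 kΩ.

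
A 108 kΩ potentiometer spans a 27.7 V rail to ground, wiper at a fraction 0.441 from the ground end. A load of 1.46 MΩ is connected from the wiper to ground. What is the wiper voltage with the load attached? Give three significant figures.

The wiper splits the pot into (1−α)R = 60.37 kΩ above and αR = 47.63 kΩ below.
Lower section ‖ load = 46.12 kΩ.
V_wiper = 27.7 × 46.12/(60.37 + 46.12) = 12.0 V.

V ≈ 12.0 V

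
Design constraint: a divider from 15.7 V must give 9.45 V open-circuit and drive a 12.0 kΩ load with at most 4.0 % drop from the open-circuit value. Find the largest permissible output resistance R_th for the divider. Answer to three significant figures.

Loading drop = R_th/(R_th + R_L) ≤ 0.0400, so R_th ≤ R_L · ε/(1−ε) = 12.0 kΩ × 0.0400/0.9600 = 500 Ω.

R_th ≤ 500 Ω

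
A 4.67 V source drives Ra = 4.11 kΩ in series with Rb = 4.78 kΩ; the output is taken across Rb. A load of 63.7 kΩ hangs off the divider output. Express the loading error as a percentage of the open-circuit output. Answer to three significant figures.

The divider's output (Thévenin) resistance is Ra‖Rb = 2.210 kΩ.
Fractional drop under load = R_th/(R_th + R_L) = 2.210 / (2.210 + 63.7) = 0.03353.
So the output falls by 3.35 %.

3.35 %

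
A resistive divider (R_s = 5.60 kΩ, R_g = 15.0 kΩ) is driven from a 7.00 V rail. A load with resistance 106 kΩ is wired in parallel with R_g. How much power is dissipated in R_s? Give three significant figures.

Total resistance from the source is R_s + (R_g‖R_L) = 18.74 kΩ, so I = 7.00/18.74 kΩ = 0.3735 mA.
P = I²·R_s = (0.3735 mA)² × 5.60 kΩ = 0.781 mW.

P ≈ 0.781 mW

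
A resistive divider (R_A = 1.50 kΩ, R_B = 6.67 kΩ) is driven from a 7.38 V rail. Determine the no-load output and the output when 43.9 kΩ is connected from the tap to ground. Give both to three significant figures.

Open-circuit: V = 7.38 × 6.67/(1.50 + 6.67) = 6.03 V.
With the load, R_B becomes R_B‖R_L = 5.790 kΩ, so V = 7.38 × 5.790/7.290 = 5.86 V.

Unloaded: 6.03 V; loaded: 5.86 V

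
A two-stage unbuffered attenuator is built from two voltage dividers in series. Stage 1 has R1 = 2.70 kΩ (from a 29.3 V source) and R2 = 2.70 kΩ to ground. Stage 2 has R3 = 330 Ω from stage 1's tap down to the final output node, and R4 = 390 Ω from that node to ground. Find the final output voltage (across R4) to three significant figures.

Stage 2 presents R3+R4 = 720.0 Ω as a load on stage 1's tap.
Stage 1's lower leg becomes R2‖(R3+R4) = 568.4 Ω, so V_mid = 29.3 × 568.4/3268 = 5.096 V.
Stage 2 is itself unloaded: V_out = V_mid × R4/(R3+R4) = 5.096 × 390/720.0 = 2.76 V.

V_out ≈ 2.76 V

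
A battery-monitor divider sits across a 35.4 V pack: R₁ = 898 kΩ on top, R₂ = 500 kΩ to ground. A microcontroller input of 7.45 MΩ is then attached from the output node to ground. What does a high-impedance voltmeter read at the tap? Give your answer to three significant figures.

The load sits in parallel with R₂: R₂‖R_L = (500 × 7450) / (500 + 7450) = 468.6 kΩ.
V_out = 35.4 × 468.6 / (898 + 468.6) = 35.4 × 468.6/1367 = 12.1 V.

V_out ≈ 12.1 V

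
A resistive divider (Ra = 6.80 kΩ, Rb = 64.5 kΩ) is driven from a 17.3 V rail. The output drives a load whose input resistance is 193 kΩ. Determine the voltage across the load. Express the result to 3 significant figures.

V_out ≈ 15.2 V

The load sits in parallel with Rb: Rb‖R_L = (64.5 × 193) / (64.5 + 193) = 48.34 kΩ.
V_out = 17.3 × 48.34 / (6.80 + 48.34) = 17.3 × 48.34/55.14 = 15.2 V.
(Unloaded it would have been 15.7 V.)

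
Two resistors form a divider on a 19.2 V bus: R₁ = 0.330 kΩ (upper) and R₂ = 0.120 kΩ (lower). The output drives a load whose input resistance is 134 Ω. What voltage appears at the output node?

The load sits in parallel with R₂: R₂‖R_L = (120 × 134) / (120 + 134) = 63.31 Ω.
V_out = 19.2 × 63.31 / (330 + 63.31) = 19.2 × 63.31/393.3 = 3.09 V.
(Unloaded it would have been 5.12 V.)

V_out ≈ 3.09 V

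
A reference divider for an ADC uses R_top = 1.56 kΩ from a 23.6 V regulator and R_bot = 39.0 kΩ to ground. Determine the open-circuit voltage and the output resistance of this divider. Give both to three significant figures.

V_th = 22.7 V, R_th = 1.50 kΩ

V_th is the open-circuit tap voltage: 23.6 × 39.0/(1.56 + 39.0) = 22.7 V.
With the supply zeroed, R_top and R_bot appear in parallel from the tap: R_th = R_top‖R_bot = (1.56 × 39.0)/40.56 = 1.50 kΩ.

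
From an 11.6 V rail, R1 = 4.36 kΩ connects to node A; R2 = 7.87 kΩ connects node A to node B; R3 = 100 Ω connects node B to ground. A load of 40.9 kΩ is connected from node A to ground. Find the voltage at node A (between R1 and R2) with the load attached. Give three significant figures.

V ≈ 7.01 V

Below node A the series string R2+R3 = 7970 Ω sits in parallel with the 40900 Ω load: 6670 Ω.
V_A = 11.6 × 6670/(4360 + 6670) = 7.01 V.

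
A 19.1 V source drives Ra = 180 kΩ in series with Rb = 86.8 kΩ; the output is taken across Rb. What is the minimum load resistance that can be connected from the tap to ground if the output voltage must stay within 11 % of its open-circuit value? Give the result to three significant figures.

R_L(min) ≈ 474 kΩ

Output resistance R_th = Ra‖Rb = (180 × 86.8)/266.8 = 58.56 kΩ.
The fractional drop is R_th/(R_th + R_L); requiring this ≤ 0.110 gives R_L ≥ R_th(1/0.110 − 1) = 58.56 × 8.091 = 474 kΩ.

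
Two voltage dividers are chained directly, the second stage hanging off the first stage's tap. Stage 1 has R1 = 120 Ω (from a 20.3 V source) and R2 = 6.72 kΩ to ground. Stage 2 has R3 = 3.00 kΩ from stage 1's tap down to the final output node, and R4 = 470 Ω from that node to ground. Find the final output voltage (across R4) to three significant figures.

V_out ≈ 2.61 V

Stage 2 presents R3+R4 = 3470 Ω as a load on stage 1's tap.
Stage 1's lower leg becomes R2‖(R3+R4) = 2288 Ω, so V_mid = 20.3 × 2288/2408 = 19.29 V.
Stage 2 is itself unloaded: V_out = V_mid × R4/(R3+R4) = 19.29 × 470/3470 = 2.61 V.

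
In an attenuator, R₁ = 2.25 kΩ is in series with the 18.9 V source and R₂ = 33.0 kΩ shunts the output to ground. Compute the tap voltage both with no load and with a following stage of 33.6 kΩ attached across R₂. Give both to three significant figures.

Unloaded: 17.7 V; loaded: 16.6 V

Open-circuit: V = 18.9 × 33.0/(2.25 + 33.0) = 17.7 V.
With the load, R₂ becomes R₂‖R_L = 16.65 kΩ, so V = 18.9 × 16.65/18.90 = 16.6 V.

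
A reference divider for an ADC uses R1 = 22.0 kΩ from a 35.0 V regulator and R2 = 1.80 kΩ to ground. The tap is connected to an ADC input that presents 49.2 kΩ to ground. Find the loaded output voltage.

V_out ≈ 2.56 V

The load sits in parallel with R2: R2‖R_L = (1.80 × 49.2) / (1.80 + 49.2) = 1.736 kΩ.
V_out = 35.0 × 1.736 / (22.0 + 1.736) = 35.0 × 1.736/23.74 = 2.56 V.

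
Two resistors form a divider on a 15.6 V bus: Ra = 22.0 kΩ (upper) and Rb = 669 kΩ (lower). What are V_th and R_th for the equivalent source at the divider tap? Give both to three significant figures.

V_th = 15.1 V, R_th = 21.3 kΩ

V_th is the open-circuit tap voltage: 15.6 × 669/(22.0 + 669) = 15.1 V.
With the supply zeroed, Ra and Rb appear in parallel from the tap: R_th = Ra‖Rb = (22.0 × 669)/691.0 = 21.3 kΩ.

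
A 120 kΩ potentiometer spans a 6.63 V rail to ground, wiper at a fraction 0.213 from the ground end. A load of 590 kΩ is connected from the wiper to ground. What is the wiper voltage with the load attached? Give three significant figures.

V ≈ 1.37 V

The wiper splits the pot into (1−α)R = 94.44 kΩ above and αR = 25.56 kΩ below.
Lower section ‖ load = 24.50 kΩ.
V_wiper = 6.63 × 24.50/(94.44 + 24.50) = 1.37 V.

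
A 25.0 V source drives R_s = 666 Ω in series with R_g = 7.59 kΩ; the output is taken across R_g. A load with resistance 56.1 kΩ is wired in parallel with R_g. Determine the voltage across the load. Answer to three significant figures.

The load sits in parallel with R_g: R_g‖R_L = (7590 × 56100) / (7590 + 56100) = 6685 Ω.
V_out = 25.0 × 6685 / (666 + 6685) = 25.0 × 6685/7351 = 22.7 V.

V_out ≈ 22.7 V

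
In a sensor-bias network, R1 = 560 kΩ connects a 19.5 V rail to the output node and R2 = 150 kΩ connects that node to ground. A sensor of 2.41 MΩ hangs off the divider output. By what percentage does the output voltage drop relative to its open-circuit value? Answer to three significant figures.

4.68 %

The divider's output (Thévenin) resistance is R1‖R2 = 118.3 kΩ.
Fractional drop under load = R_th/(R_th + R_L) = 118.3 / (118.3 + 2410) = 0.04679.
So the output falls by 4.68 %.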